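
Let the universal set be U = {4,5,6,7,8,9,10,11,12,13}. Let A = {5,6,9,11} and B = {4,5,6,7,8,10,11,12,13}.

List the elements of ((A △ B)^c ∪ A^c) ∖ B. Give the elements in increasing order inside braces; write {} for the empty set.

{}

A △ B = {4,7,8,9,10,12,13}
(A △ B)^c = {5,6,11}
A^c = {4,7,8,10,12,13}
(A △ B)^c ∪ A^c = {4,5,6,7,8,10,11,12,13}
((A △ B)^c ∪ A^c) ∖ B = {}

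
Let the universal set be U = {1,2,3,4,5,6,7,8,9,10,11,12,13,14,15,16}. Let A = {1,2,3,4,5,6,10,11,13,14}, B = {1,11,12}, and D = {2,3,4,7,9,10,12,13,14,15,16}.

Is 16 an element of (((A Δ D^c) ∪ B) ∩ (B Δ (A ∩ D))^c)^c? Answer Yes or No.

Yes

16 ∈ D, so 16 ∉ D^c
16 ∉ A and 16 ∉ D^c, so 16 ∉ A Δ D^c
16 ∉ (A Δ D^c) and 16 ∉ B, so 16 ∉ (A Δ D^c) ∪ B
16 ∉ A and 16 ∈ D, so 16 ∉ A ∩ D
16 ∉ B and 16 ∉ (A ∩ D), so 16 ∉ B Δ (A ∩ D)
16 ∈ (B Δ (A ∩ D))^c since 16 ∉ (B Δ (A ∩ D))
16 ∉ ((A Δ D^c) ∪ B) and 16 ∈ (B Δ (A ∩ D))^c, so 16 ∉ ((A Δ D^c) ∪ B) ∩ (B Δ (A ∩ D))^c
16 ∈ (((A Δ D^c) ∪ B) ∩ (B Δ (A ∩ D))^c)^c since 16 ∉ (((A Δ D^c) ∪ B) ∩ (B Δ (A ∩ D))^c)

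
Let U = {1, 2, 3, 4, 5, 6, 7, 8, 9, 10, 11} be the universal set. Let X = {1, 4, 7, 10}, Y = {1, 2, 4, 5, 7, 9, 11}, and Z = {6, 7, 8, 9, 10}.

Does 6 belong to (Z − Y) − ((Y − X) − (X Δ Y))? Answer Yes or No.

6 ∈ Z and 6 ∉ Y, so 6 ∈ Z − Y
6 ∉ Y and 6 ∉ X, so 6 ∉ Y − X
6 ∉ X and 6 ∉ Y, so 6 ∉ X Δ Y
6 ∉ (Y − X) and 6 ∉ (X Δ Y), so 6 ∉ (Y − X) − (X Δ Y)
6 ∈ (Z − Y) and 6 ∉ ((Y − X) − (X Δ Y)), so 6 ∈ (Z − Y) − ((Y − X) − (X Δ Y))

Yes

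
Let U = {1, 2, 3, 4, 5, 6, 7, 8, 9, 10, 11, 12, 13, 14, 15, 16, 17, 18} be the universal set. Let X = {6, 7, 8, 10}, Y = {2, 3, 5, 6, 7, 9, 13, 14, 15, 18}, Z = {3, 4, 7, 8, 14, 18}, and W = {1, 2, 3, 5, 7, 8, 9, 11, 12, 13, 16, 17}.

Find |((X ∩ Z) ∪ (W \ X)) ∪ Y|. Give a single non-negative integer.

16

X ∩ Z = {7, 8}
W \ X = {1, 2, 3, 5, 9, 11, 12, 13, 16, 17}
(X ∩ Z) ∪ (W \ X) = {1, 2, 3, 5, 7, 8, 9, 11, 12, 13, 16, 17}
((X ∩ Z) ∪ (W \ X)) ∪ Y = {1, 2, 3, 5, 6, 7, 8, 9, 11, 12, 13, 14, 15, 16, 17, 18}
|((X ∩ Z) ∪ (W \ X)) ∪ Y| = 16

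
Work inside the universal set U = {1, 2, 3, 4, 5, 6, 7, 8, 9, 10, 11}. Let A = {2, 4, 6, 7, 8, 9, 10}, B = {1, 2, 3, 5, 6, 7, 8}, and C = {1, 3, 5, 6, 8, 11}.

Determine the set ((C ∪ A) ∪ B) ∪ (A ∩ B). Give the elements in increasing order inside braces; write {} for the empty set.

{1, 2, 3, 4, 5, 6, 7, 8, 9, 10, 11}

C ∪ A = {1, 2, 3, 4, 5, 6, 7, 8, 9, 10, 11}
(C ∪ A) ∪ B = {1, 2, 3, 4, 5, 6, 7, 8, 9, 10, 11}
A ∩ B = {2, 6, 7, 8}
((C ∪ A) ∪ B) ∪ (A ∩ B) = {1, 2, 3, 4, 5, 6, 7, 8, 9, 10, 11}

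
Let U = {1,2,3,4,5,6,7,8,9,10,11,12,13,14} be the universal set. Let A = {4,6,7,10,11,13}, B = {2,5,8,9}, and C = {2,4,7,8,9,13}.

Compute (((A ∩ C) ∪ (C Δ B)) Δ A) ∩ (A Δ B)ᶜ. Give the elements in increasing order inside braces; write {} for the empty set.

A ∩ C = {4,7,13}
C Δ B = {4,5,7,13}
(A ∩ C) ∪ (C Δ B) = {4,5,7,13}
((A ∩ C) ∪ (C Δ B)) Δ A = {5,6,10,11}
A Δ B = {2,4,5,6,7,8,9,10,11,13}
(A Δ B)ᶜ = {1,3,12,14}
(((A ∩ C) ∪ (C Δ B)) Δ A) ∩ (A Δ B)ᶜ = {}

{}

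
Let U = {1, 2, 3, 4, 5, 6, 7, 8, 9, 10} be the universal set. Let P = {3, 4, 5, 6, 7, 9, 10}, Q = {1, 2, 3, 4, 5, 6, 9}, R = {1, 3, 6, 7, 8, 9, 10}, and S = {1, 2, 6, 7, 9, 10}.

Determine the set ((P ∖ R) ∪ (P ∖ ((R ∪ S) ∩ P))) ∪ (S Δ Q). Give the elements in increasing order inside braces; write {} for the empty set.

P ∖ R = {4, 5}
R ∪ S = {1, 2, 3, 6, 7, 8, 9, 10}
(R ∪ S) ∩ P = {3, 6, 7, 9, 10}
P ∖ ((R ∪ S) ∩ P) = {4, 5}
(P ∖ R) ∪ (P ∖ ((R ∪ S) ∩ P)) = {4, 5}
S Δ Q = {3, 4, 5, 7, 10}
((P ∖ R) ∪ (P ∖ ((R ∪ S) ∩ P))) ∪ (S Δ Q) = {3, 4, 5, 7, 10}

{3, 4, 5, 7, 10}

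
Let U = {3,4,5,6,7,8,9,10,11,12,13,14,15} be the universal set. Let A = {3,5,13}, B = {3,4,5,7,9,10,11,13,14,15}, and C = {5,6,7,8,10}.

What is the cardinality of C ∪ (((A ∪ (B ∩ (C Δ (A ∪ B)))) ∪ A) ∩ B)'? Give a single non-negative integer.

6

A ∪ B = {3,4,5,7,9,10,11,13,14,15}
C Δ (A ∪ B) = {3,4,6,8,9,11,13,14,15}
B ∩ (C Δ (A ∪ B)) = {3,4,9,11,13,14,15}
A ∪ (B ∩ (C Δ (A ∪ B))) = {3,4,5,9,11,13,14,15}
(A ∪ (B ∩ (C Δ (A ∪ B)))) ∪ A = {3,4,5,9,11,13,14,15}
((A ∪ (B ∩ (C Δ (A ∪ B)))) ∪ A) ∩ B = {3,4,5,9,11,13,14,15}
(((A ∪ (B ∩ (C Δ (A ∪ B)))) ∪ A) ∩ B)' = {6,7,8,10,12}
C ∪ (((A ∪ (B ∩ (C Δ (A ∪ B)))) ∪ A) ∩ B)' = {5,6,7,8,10,12}
|C ∪ (((A ∪ (B ∩ (C Δ (A ∪ B)))) ∪ A) ∩ B)'| = 6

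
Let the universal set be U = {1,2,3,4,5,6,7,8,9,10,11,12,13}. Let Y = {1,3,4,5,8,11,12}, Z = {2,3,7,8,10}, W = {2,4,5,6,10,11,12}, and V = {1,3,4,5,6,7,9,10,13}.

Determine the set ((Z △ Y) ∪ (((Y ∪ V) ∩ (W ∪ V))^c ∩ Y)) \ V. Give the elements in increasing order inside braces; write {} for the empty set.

Z △ Y = {1,2,4,5,7,10,11,12}
Y ∪ V = {1,3,4,5,6,7,8,9,10,11,12,13}
W ∪ V = {1,2,3,4,5,6,7,9,10,11,12,13}
(Y ∪ V) ∩ (W ∪ V) = {1,3,4,5,6,7,9,10,11,12,13}
((Y ∪ V) ∩ (W ∪ V))^c = {2,8}
((Y ∪ V) ∩ (W ∪ V))^c ∩ Y = {8}
(Z △ Y) ∪ (((Y ∪ V) ∩ (W ∪ V))^c ∩ Y) = {1,2,4,5,7,8,10,11,12}
((Z △ Y) ∪ (((Y ∪ V) ∩ (W ∪ V))^c ∩ Y)) \ V = {2,8,11,12}

{2,8,11,12}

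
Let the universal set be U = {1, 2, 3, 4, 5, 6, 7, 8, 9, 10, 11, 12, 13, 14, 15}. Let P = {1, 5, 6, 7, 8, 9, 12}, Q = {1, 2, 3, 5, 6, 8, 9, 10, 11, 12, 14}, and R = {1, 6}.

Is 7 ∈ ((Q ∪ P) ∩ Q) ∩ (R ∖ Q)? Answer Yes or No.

7 ∉ Q and 7 ∈ P, so 7 ∈ Q ∪ P
7 ∈ (Q ∪ P) and 7 ∉ Q, so 7 ∉ (Q ∪ P) ∩ Q
7 ∉ R and 7 ∉ Q, so 7 ∉ R ∖ Q
7 ∉ ((Q ∪ P) ∩ Q) and 7 ∉ (R ∖ Q), so 7 ∉ ((Q ∪ P) ∩ Q) ∩ (R ∖ Q)

No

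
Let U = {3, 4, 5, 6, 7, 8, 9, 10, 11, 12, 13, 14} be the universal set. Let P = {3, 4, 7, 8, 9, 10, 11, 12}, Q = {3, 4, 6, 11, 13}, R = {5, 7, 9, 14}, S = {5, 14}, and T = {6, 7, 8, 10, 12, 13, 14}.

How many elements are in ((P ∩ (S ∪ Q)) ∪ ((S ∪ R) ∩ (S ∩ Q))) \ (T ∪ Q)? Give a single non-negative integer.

0

S ∪ Q = {3, 4, 5, 6, 11, 13, 14}
P ∩ (S ∪ Q) = {3, 4, 11}
S ∪ R = {5, 7, 9, 14}
S ∩ Q = {}
(S ∪ R) ∩ (S ∩ Q) = {}
(P ∩ (S ∪ Q)) ∪ ((S ∪ R) ∩ (S ∩ Q)) = {3, 4, 11}
T ∪ Q = {3, 4, 6, 7, 8, 10, 11, 12, 13, 14}
((P ∩ (S ∪ Q)) ∪ ((S ∪ R) ∩ (S ∩ Q))) \ (T ∪ Q) = {}
|((P ∩ (S ∪ Q)) ∪ ((S ∪ R) ∩ (S ∩ Q))) \ (T ∪ Q)| = 0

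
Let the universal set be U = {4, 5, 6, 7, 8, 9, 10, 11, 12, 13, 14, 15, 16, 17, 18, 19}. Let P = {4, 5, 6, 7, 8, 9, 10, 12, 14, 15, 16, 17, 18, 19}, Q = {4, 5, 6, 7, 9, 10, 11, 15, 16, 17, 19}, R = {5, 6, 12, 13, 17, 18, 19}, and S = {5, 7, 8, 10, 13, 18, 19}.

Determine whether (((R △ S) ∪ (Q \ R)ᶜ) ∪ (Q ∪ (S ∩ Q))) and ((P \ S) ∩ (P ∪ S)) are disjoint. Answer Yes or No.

No

R △ S = {6, 7, 8, 10, 12, 17}
Q \ R = {4, 7, 9, 10, 11, 15, 16}
(Q \ R)ᶜ = {5, 6, 8, 12, 13, 14, 17, 18, 19}
(R △ S) ∪ (Q \ R)ᶜ = {5, 6, 7, 8, 10, 12, 13, 14, 17, 18, 19}
S ∩ Q = {5, 7, 10, 19}
Q ∪ (S ∩ Q) = {4, 5, 6, 7, 9, 10, 11, 15, 16, 17, 19}
((R △ S) ∪ (Q \ R)ᶜ) ∪ (Q ∪ (S ∩ Q)) = {4, 5, 6, 7, 8, 9, 10, 11, 12, 13, 14, 15, 16, 17, 18, 19}
P \ S = {4, 6, 9, 12, 14, 15, 16, 17}
P ∪ S = {4, 5, 6, 7, 8, 9, 10, 12, 13, 14, 15, 16, 17, 18, 19}
(P \ S) ∩ (P ∪ S) = {4, 6, 9, 12, 14, 15, 16, 17}
4 lies in both, so they are not disjoint.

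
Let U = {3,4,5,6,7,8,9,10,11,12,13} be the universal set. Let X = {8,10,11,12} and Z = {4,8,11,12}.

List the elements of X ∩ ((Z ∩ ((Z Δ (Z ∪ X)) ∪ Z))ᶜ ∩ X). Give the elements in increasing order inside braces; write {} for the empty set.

Z ∪ X = {4,8,10,11,12}
Z Δ (Z ∪ X) = {10}
(Z Δ (Z ∪ X)) ∪ Z = {4,8,10,11,12}
Z ∩ ((Z Δ (Z ∪ X)) ∪ Z) = {4,8,11,12}
(Z ∩ ((Z Δ (Z ∪ X)) ∪ Z))ᶜ = {3,5,6,7,9,10,13}
(Z ∩ ((Z Δ (Z ∪ X)) ∪ Z))ᶜ ∩ X = {10}
X ∩ ((Z ∩ ((Z Δ (Z ∪ X)) ∪ Z))ᶜ ∩ X) = {10}

{10}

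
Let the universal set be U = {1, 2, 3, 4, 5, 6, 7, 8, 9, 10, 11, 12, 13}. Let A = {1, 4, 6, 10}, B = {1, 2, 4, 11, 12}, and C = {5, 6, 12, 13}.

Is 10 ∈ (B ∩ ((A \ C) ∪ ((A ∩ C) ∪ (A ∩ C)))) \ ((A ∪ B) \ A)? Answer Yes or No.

No

10 ∈ A and 10 ∉ C, so 10 ∈ A \ C
10 ∈ A and 10 ∉ C, so 10 ∉ A ∩ C
10 ∈ A and 10 ∉ C, so 10 ∉ A ∩ C
10 ∉ (A ∩ C) and 10 ∉ (A ∩ C), so 10 ∉ (A ∩ C) ∪ (A ∩ C)
10 ∈ (A \ C) and 10 ∉ ((A ∩ C) ∪ (A ∩ C)), so 10 ∈ (A \ C) ∪ ((A ∩ C) ∪ (A ∩ C))
10 ∉ B and 10 ∈ ((A \ C) ∪ ((A ∩ C) ∪ (A ∩ C))), so 10 ∉ B ∩ ((A \ C) ∪ ((A ∩ C) ∪ (A ∩ C)))
10 ∈ A and 10 ∉ B, so 10 ∈ A ∪ B
10 ∈ (A ∪ B) and 10 ∈ A, so 10 ∉ (A ∪ B) \ A
10 ∉ (B ∩ ((A \ C) ∪ ((A ∩ C) ∪ (A ∩ C)))) and 10 ∉ ((A ∪ B) \ A), so 10 ∉ (B ∩ ((A \ C) ∪ ((A ∩ C) ∪ (A ∩ C)))) \ ((A ∪ B) \ A)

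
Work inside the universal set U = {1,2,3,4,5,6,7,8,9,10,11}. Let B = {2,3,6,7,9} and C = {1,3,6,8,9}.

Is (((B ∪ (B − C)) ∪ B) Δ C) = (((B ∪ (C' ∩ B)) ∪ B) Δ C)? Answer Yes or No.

Yes

B − C = {2,7}
B ∪ (B − C) = {2,3,6,7,9}
(B ∪ (B − C)) ∪ B = {2,3,6,7,9}
((B ∪ (B − C)) ∪ B) Δ C = {1,2,7,8}
C' = {2,4,5,7,10,11}
C' ∩ B = {2,7}
B ∪ (C' ∩ B) = {2,3,6,7,9}
(B ∪ (C' ∩ B)) ∪ B = {2,3,6,7,9}
((B ∪ (C' ∩ B)) ∪ B) Δ C = {1,2,7,8}
Both equal {1,2,7,8}, so ((B ∪ (B − C)) ∪ B) Δ C = ((B ∪ (C' ∩ B)) ∪ B) Δ C.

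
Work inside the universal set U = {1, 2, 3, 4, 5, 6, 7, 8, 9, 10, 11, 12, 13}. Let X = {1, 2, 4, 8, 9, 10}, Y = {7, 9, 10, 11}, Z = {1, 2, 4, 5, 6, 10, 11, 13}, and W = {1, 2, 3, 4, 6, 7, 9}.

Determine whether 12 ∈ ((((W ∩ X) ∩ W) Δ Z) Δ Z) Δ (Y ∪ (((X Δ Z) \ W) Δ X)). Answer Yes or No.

No

12 ∉ W and 12 ∉ X, so 12 ∉ W ∩ X
12 ∉ (W ∩ X) and 12 ∉ W, so 12 ∉ (W ∩ X) ∩ W
12 ∉ ((W ∩ X) ∩ W) and 12 ∉ Z, so 12 ∉ ((W ∩ X) ∩ W) Δ Z
12 ∉ (((W ∩ X) ∩ W) Δ Z) and 12 ∉ Z, so 12 ∉ (((W ∩ X) ∩ W) Δ Z) Δ Z
12 ∉ X and 12 ∉ Z, so 12 ∉ X Δ Z
12 ∉ (X Δ Z) and 12 ∉ W, so 12 ∉ (X Δ Z) \ W
12 ∉ ((X Δ Z) \ W) and 12 ∉ X, so 12 ∉ ((X Δ Z) \ W) Δ X
12 ∉ Y and 12 ∉ (((X Δ Z) \ W) Δ X), so 12 ∉ Y ∪ (((X Δ Z) \ W) Δ X)
12 ∉ ((((W ∩ X) ∩ W) Δ Z) Δ Z) and 12 ∉ (Y ∪ (((X Δ Z) \ W) Δ X)), so 12 ∉ ((((W ∩ X) ∩ W) Δ Z) Δ Z) Δ (Y ∪ (((X Δ Z) \ W) Δ X))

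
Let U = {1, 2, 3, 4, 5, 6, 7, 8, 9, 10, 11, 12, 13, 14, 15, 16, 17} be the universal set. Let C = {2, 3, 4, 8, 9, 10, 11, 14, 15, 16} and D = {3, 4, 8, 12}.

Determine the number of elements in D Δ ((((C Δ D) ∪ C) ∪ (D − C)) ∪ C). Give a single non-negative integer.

7

C Δ D = {2, 9, 10, 11, 12, 14, 15, 16}
(C Δ D) ∪ C = {2, 3, 4, 8, 9, 10, 11, 12, 14, 15, 16}
D − C = {12}
((C Δ D) ∪ C) ∪ (D − C) = {2, 3, 4, 8, 9, 10, 11, 12, 14, 15, 16}
(((C Δ D) ∪ C) ∪ (D − C)) ∪ C = {2, 3, 4, 8, 9, 10, 11, 12, 14, 15, 16}
D Δ ((((C Δ D) ∪ C) ∪ (D − C)) ∪ C) = {2, 9, 10, 11, 14, 15, 16}
|D Δ ((((C Δ D) ∪ C) ∪ (D − C)) ∪ C)| = 7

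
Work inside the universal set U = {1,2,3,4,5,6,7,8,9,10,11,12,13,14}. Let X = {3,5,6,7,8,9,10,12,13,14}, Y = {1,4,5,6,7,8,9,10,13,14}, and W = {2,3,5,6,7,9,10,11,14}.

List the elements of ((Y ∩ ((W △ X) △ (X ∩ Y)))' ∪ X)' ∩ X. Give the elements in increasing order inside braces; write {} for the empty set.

{}

W △ X = {2,8,11,12,13}
X ∩ Y = {5,6,7,8,9,10,13,14}
(W △ X) △ (X ∩ Y) = {2,5,6,7,9,10,11,12,14}
Y ∩ ((W △ X) △ (X ∩ Y)) = {5,6,7,9,10,14}
(Y ∩ ((W △ X) △ (X ∩ Y)))' = {1,2,3,4,8,11,12,13}
(Y ∩ ((W △ X) △ (X ∩ Y)))' ∪ X = {1,2,3,4,5,6,7,8,9,10,11,12,13,14}
((Y ∩ ((W △ X) △ (X ∩ Y)))' ∪ X)' = {}
((Y ∩ ((W △ X) △ (X ∩ Y)))' ∪ X)' ∩ X = {}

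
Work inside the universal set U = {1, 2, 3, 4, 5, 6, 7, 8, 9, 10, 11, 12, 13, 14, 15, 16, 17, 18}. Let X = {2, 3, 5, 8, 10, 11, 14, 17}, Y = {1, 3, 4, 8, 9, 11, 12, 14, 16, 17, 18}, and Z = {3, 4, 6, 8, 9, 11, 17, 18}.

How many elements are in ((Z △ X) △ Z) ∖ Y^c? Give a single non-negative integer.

5

Z △ X = {2, 4, 5, 6, 9, 10, 14, 18}
(Z △ X) △ Z = {2, 3, 5, 8, 10, 11, 14, 17}
Y^c = {2, 5, 6, 7, 10, 13, 15}
((Z △ X) △ Z) ∖ Y^c = {3, 8, 11, 14, 17}
|((Z △ X) △ Z) ∖ Y^c| = 5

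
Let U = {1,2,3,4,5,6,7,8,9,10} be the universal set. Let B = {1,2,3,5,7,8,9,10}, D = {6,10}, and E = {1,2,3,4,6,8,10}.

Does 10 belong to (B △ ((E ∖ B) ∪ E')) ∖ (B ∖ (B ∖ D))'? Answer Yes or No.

Yes

10 ∈ E and 10 ∈ B, so 10 ∉ E ∖ B
10 ∈ E, so 10 ∉ E'
10 ∉ (E ∖ B) and 10 ∉ E', so 10 ∉ (E ∖ B) ∪ E'
10 ∈ B and 10 ∉ ((E ∖ B) ∪ E'), so 10 ∈ B △ ((E ∖ B) ∪ E')
10 ∈ B and 10 ∈ D, so 10 ∉ B ∖ D
10 ∈ B and 10 ∉ (B ∖ D), so 10 ∈ B ∖ (B ∖ D)
10 ∉ (B ∖ (B ∖ D))' since 10 ∈ (B ∖ (B ∖ D))
10 ∈ (B △ ((E ∖ B) ∪ E')) and 10 ∉ (B ∖ (B ∖ D))', so 10 ∈ (B △ ((E ∖ B) ∪ E')) ∖ (B ∖ (B ∖ D))'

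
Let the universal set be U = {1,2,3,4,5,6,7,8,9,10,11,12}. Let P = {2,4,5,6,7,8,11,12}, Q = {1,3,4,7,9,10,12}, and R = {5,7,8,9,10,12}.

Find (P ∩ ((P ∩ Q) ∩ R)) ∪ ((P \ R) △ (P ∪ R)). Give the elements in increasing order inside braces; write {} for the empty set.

P ∩ Q = {4,7,12}
(P ∩ Q) ∩ R = {7,12}
P ∩ ((P ∩ Q) ∩ R) = {7,12}
P \ R = {2,4,6,11}
P ∪ R = {2,4,5,6,7,8,9,10,11,12}
(P \ R) △ (P ∪ R) = {5,7,8,9,10,12}
(P ∩ ((P ∩ Q) ∩ R)) ∪ ((P \ R) △ (P ∪ R)) = {5,7,8,9,10,12}

{5,7,8,9,10,12}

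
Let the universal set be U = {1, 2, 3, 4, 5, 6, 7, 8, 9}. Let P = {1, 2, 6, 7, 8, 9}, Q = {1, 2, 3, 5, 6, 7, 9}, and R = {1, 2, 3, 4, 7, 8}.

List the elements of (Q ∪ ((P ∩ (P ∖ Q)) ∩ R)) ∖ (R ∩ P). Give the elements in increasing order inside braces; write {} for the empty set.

{3, 5, 6, 9}

P ∖ Q = {8}
P ∩ (P ∖ Q) = {8}
(P ∩ (P ∖ Q)) ∩ R = {8}
Q ∪ ((P ∩ (P ∖ Q)) ∩ R) = {1, 2, 3, 5, 6, 7, 8, 9}
R ∩ P = {1, 2, 7, 8}
(Q ∪ ((P ∩ (P ∖ Q)) ∩ R)) ∖ (R ∩ P) = {3, 5, 6, 9}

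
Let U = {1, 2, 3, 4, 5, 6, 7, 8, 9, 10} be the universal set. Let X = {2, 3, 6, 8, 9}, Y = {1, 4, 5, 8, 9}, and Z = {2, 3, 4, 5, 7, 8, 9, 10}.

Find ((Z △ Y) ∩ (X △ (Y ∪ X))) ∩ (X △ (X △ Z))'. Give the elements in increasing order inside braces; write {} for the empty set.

Z △ Y = {1, 2, 3, 7, 10}
Y ∪ X = {1, 2, 3, 4, 5, 6, 8, 9}
X △ (Y ∪ X) = {1, 4, 5}
(Z △ Y) ∩ (X △ (Y ∪ X)) = {1}
X △ Z = {4, 5, 6, 7, 10}
X △ (X △ Z) = {2, 3, 4, 5, 7, 8, 9, 10}
(X △ (X △ Z))' = {1, 6}
((Z △ Y) ∩ (X △ (Y ∪ X))) ∩ (X △ (X △ Z))' = {1}

{1}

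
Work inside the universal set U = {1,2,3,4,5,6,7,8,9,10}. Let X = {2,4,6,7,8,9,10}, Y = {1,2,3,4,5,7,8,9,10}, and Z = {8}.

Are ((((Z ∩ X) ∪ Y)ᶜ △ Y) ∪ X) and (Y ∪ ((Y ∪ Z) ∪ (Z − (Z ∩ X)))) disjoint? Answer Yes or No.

No

Z ∩ X = {8}
(Z ∩ X) ∪ Y = {1,2,3,4,5,7,8,9,10}
((Z ∩ X) ∪ Y)ᶜ = {6}
((Z ∩ X) ∪ Y)ᶜ △ Y = {1,2,3,4,5,6,7,8,9,10}
(((Z ∩ X) ∪ Y)ᶜ △ Y) ∪ X = {1,2,3,4,5,6,7,8,9,10}
Y ∪ Z = {1,2,3,4,5,7,8,9,10}
Z − (Z ∩ X) = {}
(Y ∪ Z) ∪ (Z − (Z ∩ X)) = {1,2,3,4,5,7,8,9,10}
Y ∪ ((Y ∪ Z) ∪ (Z − (Z ∩ X))) = {1,2,3,4,5,7,8,9,10}
1 lies in both, so they are not disjoint.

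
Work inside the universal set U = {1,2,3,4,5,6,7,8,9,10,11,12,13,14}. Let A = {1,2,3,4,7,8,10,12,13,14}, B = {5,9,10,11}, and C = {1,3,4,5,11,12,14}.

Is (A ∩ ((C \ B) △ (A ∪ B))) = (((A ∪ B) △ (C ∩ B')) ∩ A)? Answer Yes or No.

Yes

C \ B = {1,3,4,12,14}
A ∪ B = {1,2,3,4,5,7,8,9,10,11,12,13,14}
(C \ B) △ (A ∪ B) = {2,5,7,8,9,10,11,13}
A ∩ ((C \ B) △ (A ∪ B)) = {2,7,8,10,13}
B' = {1,2,3,4,6,7,8,12,13,14}
C ∩ B' = {1,3,4,12,14}
(A ∪ B) △ (C ∩ B') = {2,5,7,8,9,10,11,13}
((A ∪ B) △ (C ∩ B')) ∩ A = {2,7,8,10,13}
Both equal {2,7,8,10,13}, so A ∩ ((C \ B) △ (A ∪ B)) = ((A ∪ B) △ (C ∩ B')) ∩ A.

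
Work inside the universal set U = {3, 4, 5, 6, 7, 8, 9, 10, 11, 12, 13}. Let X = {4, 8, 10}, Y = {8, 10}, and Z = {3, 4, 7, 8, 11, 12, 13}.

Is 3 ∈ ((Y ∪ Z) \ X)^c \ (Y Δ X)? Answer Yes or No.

3 ∉ Y and 3 ∈ Z, so 3 ∈ Y ∪ Z
3 ∈ (Y ∪ Z) and 3 ∉ X, so 3 ∈ (Y ∪ Z) \ X
3 ∉ ((Y ∪ Z) \ X)^c since 3 ∈ ((Y ∪ Z) \ X)
3 ∉ Y and 3 ∉ X, so 3 ∉ Y Δ X
3 ∉ ((Y ∪ Z) \ X)^c and 3 ∉ (Y Δ X), so 3 ∉ ((Y ∪ Z) \ X)^c \ (Y Δ X)

No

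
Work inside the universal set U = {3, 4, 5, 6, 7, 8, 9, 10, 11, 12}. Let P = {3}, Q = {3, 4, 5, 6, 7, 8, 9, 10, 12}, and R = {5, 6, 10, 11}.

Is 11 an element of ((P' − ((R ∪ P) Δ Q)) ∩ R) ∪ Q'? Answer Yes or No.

Yes

11 ∉ P, so 11 ∈ P'
11 ∈ R and 11 ∉ P, so 11 ∈ R ∪ P
11 ∈ (R ∪ P) and 11 ∉ Q, so 11 ∈ (R ∪ P) Δ Q
11 ∈ P' and 11 ∈ ((R ∪ P) Δ Q), so 11 ∉ P' − ((R ∪ P) Δ Q)
11 ∉ (P' − ((R ∪ P) Δ Q)) and 11 ∈ R, so 11 ∉ (P' − ((R ∪ P) Δ Q)) ∩ R
11 ∉ Q, so 11 ∈ Q'
11 ∉ ((P' − ((R ∪ P) Δ Q)) ∩ R) and 11 ∈ Q', so 11 ∈ ((P' − ((R ∪ P) Δ Q)) ∩ R) ∪ Q'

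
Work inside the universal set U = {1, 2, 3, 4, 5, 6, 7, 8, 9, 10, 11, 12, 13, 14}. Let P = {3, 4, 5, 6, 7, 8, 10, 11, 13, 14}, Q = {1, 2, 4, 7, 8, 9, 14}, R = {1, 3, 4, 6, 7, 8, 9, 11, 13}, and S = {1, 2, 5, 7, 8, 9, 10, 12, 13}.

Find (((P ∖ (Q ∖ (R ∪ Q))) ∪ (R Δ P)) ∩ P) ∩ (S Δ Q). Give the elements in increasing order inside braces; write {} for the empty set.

{4, 5, 10, 13, 14}

R ∪ Q = {1, 2, 3, 4, 6, 7, 8, 9, 11, 13, 14}
Q ∖ (R ∪ Q) = {}
P ∖ (Q ∖ (R ∪ Q)) = {3, 4, 5, 6, 7, 8, 10, 11, 13, 14}
R Δ P = {1, 5, 9, 10, 14}
(P ∖ (Q ∖ (R ∪ Q))) ∪ (R Δ P) = {1, 3, 4, 5, 6, 7, 8, 9, 10, 11, 13, 14}
((P ∖ (Q ∖ (R ∪ Q))) ∪ (R Δ P)) ∩ P = {3, 4, 5, 6, 7, 8, 10, 11, 13, 14}
S Δ Q = {4, 5, 10, 12, 13, 14}
(((P ∖ (Q ∖ (R ∪ Q))) ∪ (R Δ P)) ∩ P) ∩ (S Δ Q) = {4, 5, 10, 13, 14}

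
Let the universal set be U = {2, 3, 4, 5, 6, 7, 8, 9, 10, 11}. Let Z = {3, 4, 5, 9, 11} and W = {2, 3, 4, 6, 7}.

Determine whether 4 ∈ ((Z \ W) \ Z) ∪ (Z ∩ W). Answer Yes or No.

Yes

4 ∈ Z and 4 ∈ W, so 4 ∉ Z \ W
4 ∉ (Z \ W) and 4 ∈ Z, so 4 ∉ (Z \ W) \ Z
4 ∈ Z and 4 ∈ W, so 4 ∈ Z ∩ W
4 ∉ ((Z \ W) \ Z) and 4 ∈ (Z ∩ W), so 4 ∈ ((Z \ W) \ Z) ∪ (Z ∩ W)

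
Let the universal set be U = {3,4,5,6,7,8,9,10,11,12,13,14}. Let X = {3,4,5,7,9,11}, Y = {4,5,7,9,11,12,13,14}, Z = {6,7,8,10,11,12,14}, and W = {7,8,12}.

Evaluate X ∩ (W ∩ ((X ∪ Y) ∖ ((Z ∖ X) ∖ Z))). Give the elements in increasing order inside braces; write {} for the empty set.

{7}

X ∪ Y = {3,4,5,7,9,11,12,13,14}
Z ∖ X = {6,8,10,12,14}
(Z ∖ X) ∖ Z = {}
(X ∪ Y) ∖ ((Z ∖ X) ∖ Z) = {3,4,5,7,9,11,12,13,14}
W ∩ ((X ∪ Y) ∖ ((Z ∖ X) ∖ Z)) = {7,12}
X ∩ (W ∩ ((X ∪ Y) ∖ ((Z ∖ X) ∖ Z))) = {7}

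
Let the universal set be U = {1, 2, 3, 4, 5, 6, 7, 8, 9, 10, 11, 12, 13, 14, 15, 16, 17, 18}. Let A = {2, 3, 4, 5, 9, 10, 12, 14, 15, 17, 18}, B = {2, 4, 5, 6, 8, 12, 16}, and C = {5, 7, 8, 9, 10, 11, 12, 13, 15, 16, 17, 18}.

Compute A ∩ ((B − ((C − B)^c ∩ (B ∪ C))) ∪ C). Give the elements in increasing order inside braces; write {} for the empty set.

C − B = {7, 9, 10, 11, 13, 15, 17, 18}
(C − B)^c = {1, 2, 3, 4, 5, 6, 8, 12, 14, 16}
B ∪ C = {2, 4, 5, 6, 7, 8, 9, 10, 11, 12, 13, 15, 16, 17, 18}
(C − B)^c ∩ (B ∪ C) = {2, 4, 5, 6, 8, 12, 16}
B − ((C − B)^c ∩ (B ∪ C)) = {}
(B − ((C − B)^c ∩ (B ∪ C))) ∪ C = {5, 7, 8, 9, 10, 11, 12, 13, 15, 16, 17, 18}
A ∩ ((B − ((C − B)^c ∩ (B ∪ C))) ∪ C) = {5, 9, 10, 12, 15, 17, 18}

{5, 9, 10, 12, 15, 17, 18}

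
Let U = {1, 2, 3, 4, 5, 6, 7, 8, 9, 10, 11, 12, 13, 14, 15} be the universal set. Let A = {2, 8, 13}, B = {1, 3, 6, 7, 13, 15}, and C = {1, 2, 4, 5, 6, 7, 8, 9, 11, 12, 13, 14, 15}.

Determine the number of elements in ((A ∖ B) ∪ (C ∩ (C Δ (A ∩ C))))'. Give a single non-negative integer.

A ∖ B = {2, 8}
A ∩ C = {2, 8, 13}
C Δ (A ∩ C) = {1, 4, 5, 6, 7, 9, 11, 12, 14, 15}
C ∩ (C Δ (A ∩ C)) = {1, 4, 5, 6, 7, 9, 11, 12, 14, 15}
(A ∖ B) ∪ (C ∩ (C Δ (A ∩ C))) = {1, 2, 4, 5, 6, 7, 8, 9, 11, 12, 14, 15}
((A ∖ B) ∪ (C ∩ (C Δ (A ∩ C))))' = {3, 10, 13}
|((A ∖ B) ∪ (C ∩ (C Δ (A ∩ C))))'| = 3

3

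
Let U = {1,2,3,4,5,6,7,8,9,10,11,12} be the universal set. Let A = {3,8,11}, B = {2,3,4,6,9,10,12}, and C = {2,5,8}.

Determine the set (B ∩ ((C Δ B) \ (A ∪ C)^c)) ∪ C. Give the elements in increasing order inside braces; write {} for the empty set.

{2,3,5,8}

C Δ B = {3,4,5,6,8,9,10,12}
A ∪ C = {2,3,5,8,11}
(A ∪ C)^c = {1,4,6,7,9,10,12}
(C Δ B) \ (A ∪ C)^c = {3,5,8}
B ∩ ((C Δ B) \ (A ∪ C)^c) = {3}
(B ∩ ((C Δ B) \ (A ∪ C)^c)) ∪ C = {2,3,5,8}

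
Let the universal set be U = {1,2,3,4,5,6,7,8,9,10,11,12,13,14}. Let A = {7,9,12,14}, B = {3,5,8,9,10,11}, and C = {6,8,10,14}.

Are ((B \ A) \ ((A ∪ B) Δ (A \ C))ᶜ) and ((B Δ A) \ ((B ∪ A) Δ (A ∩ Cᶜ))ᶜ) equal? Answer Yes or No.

No

B \ A = {3,5,8,10,11}
A ∪ B = {3,5,7,8,9,10,11,12,14}
A \ C = {7,9,12}
(A ∪ B) Δ (A \ C) = {3,5,8,10,11,14}
((A ∪ B) Δ (A \ C))ᶜ = {1,2,4,6,7,9,12,13}
(B \ A) \ ((A ∪ B) Δ (A \ C))ᶜ = {3,5,8,10,11}
B Δ A = {3,5,7,8,10,11,12,14}
B ∪ A = {3,5,7,8,9,10,11,12,14}
Cᶜ = {1,2,3,4,5,7,9,11,12,13}
A ∩ Cᶜ = {7,9,12}
(B ∪ A) Δ (A ∩ Cᶜ) = {3,5,8,10,11,14}
((B ∪ A) Δ (A ∩ Cᶜ))ᶜ = {1,2,4,6,7,9,12,13}
(B Δ A) \ ((B ∪ A) Δ (A ∩ Cᶜ))ᶜ = {3,5,8,10,11,14}
14 ∈ (B Δ A) \ ((B ∪ A) Δ (A ∩ Cᶜ))ᶜ but 14 ∉ (B \ A) \ ((A ∪ B) Δ (A \ C))ᶜ, so they differ.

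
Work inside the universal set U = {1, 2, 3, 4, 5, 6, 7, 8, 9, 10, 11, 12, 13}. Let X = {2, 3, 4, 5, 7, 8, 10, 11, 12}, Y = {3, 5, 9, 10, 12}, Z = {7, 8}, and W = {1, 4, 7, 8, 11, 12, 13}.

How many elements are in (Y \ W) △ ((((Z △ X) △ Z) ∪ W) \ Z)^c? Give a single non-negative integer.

6

Y \ W = {3, 5, 9, 10}
Z △ X = {2, 3, 4, 5, 10, 11, 12}
(Z △ X) △ Z = {2, 3, 4, 5, 7, 8, 10, 11, 12}
((Z △ X) △ Z) ∪ W = {1, 2, 3, 4, 5, 7, 8, 10, 11, 12, 13}
(((Z △ X) △ Z) ∪ W) \ Z = {1, 2, 3, 4, 5, 10, 11, 12, 13}
((((Z △ X) △ Z) ∪ W) \ Z)^c = {6, 7, 8, 9}
(Y \ W) △ ((((Z △ X) △ Z) ∪ W) \ Z)^c = {3, 5, 6, 7, 8, 10}
|(Y \ W) △ ((((Z △ X) △ Z) ∪ W) \ Z)^c| = 6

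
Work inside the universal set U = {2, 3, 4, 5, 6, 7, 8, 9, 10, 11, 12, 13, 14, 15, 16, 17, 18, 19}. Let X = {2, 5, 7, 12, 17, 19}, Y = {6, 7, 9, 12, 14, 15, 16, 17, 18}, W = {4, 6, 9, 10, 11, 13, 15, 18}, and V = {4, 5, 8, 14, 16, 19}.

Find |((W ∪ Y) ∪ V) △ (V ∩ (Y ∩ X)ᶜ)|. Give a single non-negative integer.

10

W ∪ Y = {4, 6, 7, 9, 10, 11, 12, 13, 14, 15, 16, 17, 18}
(W ∪ Y) ∪ V = {4, 5, 6, 7, 8, 9, 10, 11, 12, 13, 14, 15, 16, 17, 18, 19}
Y ∩ X = {7, 12, 17}
(Y ∩ X)ᶜ = {2, 3, 4, 5, 6, 8, 9, 10, 11, 13, 14, 15, 16, 18, 19}
V ∩ (Y ∩ X)ᶜ = {4, 5, 8, 14, 16, 19}
((W ∪ Y) ∪ V) △ (V ∩ (Y ∩ X)ᶜ) = {6, 7, 9, 10, 11, 12, 13, 15, 17, 18}
|((W ∪ Y) ∪ V) △ (V ∩ (Y ∩ X)ᶜ)| = 10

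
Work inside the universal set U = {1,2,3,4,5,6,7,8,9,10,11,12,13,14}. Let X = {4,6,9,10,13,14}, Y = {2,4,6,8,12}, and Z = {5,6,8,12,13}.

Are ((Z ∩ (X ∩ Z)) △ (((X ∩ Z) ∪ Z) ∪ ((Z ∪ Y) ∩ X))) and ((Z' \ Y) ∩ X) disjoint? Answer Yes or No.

X ∩ Z = {6,13}
Z ∩ (X ∩ Z) = {6,13}
(X ∩ Z) ∪ Z = {5,6,8,12,13}
Z ∪ Y = {2,4,5,6,8,12,13}
(Z ∪ Y) ∩ X = {4,6,13}
((X ∩ Z) ∪ Z) ∪ ((Z ∪ Y) ∩ X) = {4,5,6,8,12,13}
(Z ∩ (X ∩ Z)) △ (((X ∩ Z) ∪ Z) ∪ ((Z ∪ Y) ∩ X)) = {4,5,8,12}
Z' = {1,2,3,4,7,9,10,11,14}
Z' \ Y = {1,3,7,9,10,11,14}
(Z' \ Y) ∩ X = {9,10,14}
{4,5,8,12} and {9,10,14} share no elements.

Yes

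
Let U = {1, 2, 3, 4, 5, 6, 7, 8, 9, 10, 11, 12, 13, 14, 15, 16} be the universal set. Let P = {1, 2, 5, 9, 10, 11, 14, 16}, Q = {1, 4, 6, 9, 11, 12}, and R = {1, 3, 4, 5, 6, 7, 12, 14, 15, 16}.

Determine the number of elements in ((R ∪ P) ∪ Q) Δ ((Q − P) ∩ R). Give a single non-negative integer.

11

R ∪ P = {1, 2, 3, 4, 5, 6, 7, 9, 10, 11, 12, 14, 15, 16}
(R ∪ P) ∪ Q = {1, 2, 3, 4, 5, 6, 7, 9, 10, 11, 12, 14, 15, 16}
Q − P = {4, 6, 12}
(Q − P) ∩ R = {4, 6, 12}
((R ∪ P) ∪ Q) Δ ((Q − P) ∩ R) = {1, 2, 3, 5, 7, 9, 10, 11, 14, 15, 16}
|((R ∪ P) ∪ Q) Δ ((Q − P) ∩ R)| = 11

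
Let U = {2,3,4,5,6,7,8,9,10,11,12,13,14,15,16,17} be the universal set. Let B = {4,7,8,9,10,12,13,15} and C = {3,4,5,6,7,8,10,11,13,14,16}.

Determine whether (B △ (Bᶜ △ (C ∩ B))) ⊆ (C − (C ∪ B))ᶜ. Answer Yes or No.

Bᶜ = {2,3,5,6,11,14,16,17}
C ∩ B = {4,7,8,10,13}
Bᶜ △ (C ∩ B) = {2,3,4,5,6,7,8,10,11,13,14,16,17}
B △ (Bᶜ △ (C ∩ B)) = {2,3,5,6,9,11,12,14,15,16,17}
C ∪ B = {3,4,5,6,7,8,9,10,11,12,13,14,15,16}
C − (C ∪ B) = {}
(C − (C ∪ B))ᶜ = {2,3,4,5,6,7,8,9,10,11,12,13,14,15,16,17}
Every element of {2,3,5,6,9,11,12,14,15,16,17} is in {2,3,4,5,6,7,8,9,10,11,12,13,14,15,16,17}, so B △ (Bᶜ △ (C ∩ B)) ⊆ (C − (C ∪ B))ᶜ.

Yes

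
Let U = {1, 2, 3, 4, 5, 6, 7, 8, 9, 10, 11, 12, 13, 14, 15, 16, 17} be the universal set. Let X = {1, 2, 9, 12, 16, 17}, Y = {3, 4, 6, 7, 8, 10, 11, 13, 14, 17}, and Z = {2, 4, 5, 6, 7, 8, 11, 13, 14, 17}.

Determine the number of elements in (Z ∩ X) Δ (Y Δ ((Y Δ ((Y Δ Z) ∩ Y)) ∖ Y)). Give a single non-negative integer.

10

Z ∩ X = {2, 17}
Y Δ Z = {2, 3, 5, 10}
(Y Δ Z) ∩ Y = {3, 10}
Y Δ ((Y Δ Z) ∩ Y) = {4, 6, 7, 8, 11, 13, 14, 17}
(Y Δ ((Y Δ Z) ∩ Y)) ∖ Y = {}
Y Δ ((Y Δ ((Y Δ Z) ∩ Y)) ∖ Y) = {3, 4, 6, 7, 8, 10, 11, 13, 14, 17}
(Z ∩ X) Δ (Y Δ ((Y Δ ((Y Δ Z) ∩ Y)) ∖ Y)) = {2, 3, 4, 6, 7, 8, 10, 11, 13, 14}
|(Z ∩ X) Δ (Y Δ ((Y Δ ((Y Δ Z) ∩ Y)) ∖ Y))| = 10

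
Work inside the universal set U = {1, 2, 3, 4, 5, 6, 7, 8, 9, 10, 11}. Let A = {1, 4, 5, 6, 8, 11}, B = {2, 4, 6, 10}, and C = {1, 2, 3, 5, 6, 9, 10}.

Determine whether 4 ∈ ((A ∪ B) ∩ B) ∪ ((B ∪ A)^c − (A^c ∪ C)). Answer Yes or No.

4 ∈ A and 4 ∈ B, so 4 ∈ A ∪ B
4 ∈ (A ∪ B) and 4 ∈ B, so 4 ∈ (A ∪ B) ∩ B
4 ∈ B and 4 ∈ A, so 4 ∈ B ∪ A
4 ∉ (B ∪ A)^c since 4 ∈ (B ∪ A)
4 ∈ A, so 4 ∉ A^c
4 ∉ A^c and 4 ∉ C, so 4 ∉ A^c ∪ C
4 ∉ (B ∪ A)^c and 4 ∉ (A^c ∪ C), so 4 ∉ (B ∪ A)^c − (A^c ∪ C)
4 ∈ ((A ∪ B) ∩ B) and 4 ∉ ((B ∪ A)^c − (A^c ∪ C)), so 4 ∈ ((A ∪ B) ∩ B) ∪ ((B ∪ A)^c − (A^c ∪ C))

Yes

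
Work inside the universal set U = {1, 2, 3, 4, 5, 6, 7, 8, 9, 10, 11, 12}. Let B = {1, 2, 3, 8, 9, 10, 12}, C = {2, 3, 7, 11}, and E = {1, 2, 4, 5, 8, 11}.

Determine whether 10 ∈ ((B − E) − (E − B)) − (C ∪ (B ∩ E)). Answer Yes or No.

Yes

10 ∈ B and 10 ∉ E, so 10 ∈ B − E
10 ∉ E and 10 ∈ B, so 10 ∉ E − B
10 ∈ (B − E) and 10 ∉ (E − B), so 10 ∈ (B − E) − (E − B)
10 ∈ B and 10 ∉ E, so 10 ∉ B ∩ E
10 ∉ C and 10 ∉ (B ∩ E), so 10 ∉ C ∪ (B ∩ E)
10 ∈ ((B − E) − (E − B)) and 10 ∉ (C ∪ (B ∩ E)), so 10 ∈ ((B − E) − (E − B)) − (C ∪ (B ∩ E))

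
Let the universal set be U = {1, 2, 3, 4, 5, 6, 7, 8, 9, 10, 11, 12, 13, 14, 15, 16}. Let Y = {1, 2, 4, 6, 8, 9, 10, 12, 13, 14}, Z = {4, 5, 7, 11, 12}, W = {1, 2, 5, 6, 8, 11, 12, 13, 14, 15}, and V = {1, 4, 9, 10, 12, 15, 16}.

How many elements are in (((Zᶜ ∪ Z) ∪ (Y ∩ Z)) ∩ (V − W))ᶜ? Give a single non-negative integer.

12

Zᶜ = {1, 2, 3, 6, 8, 9, 10, 13, 14, 15, 16}
Zᶜ ∪ Z = {1, 2, 3, 4, 5, 6, 7, 8, 9, 10, 11, 12, 13, 14, 15, 16}
Y ∩ Z = {4, 12}
(Zᶜ ∪ Z) ∪ (Y ∩ Z) = {1, 2, 3, 4, 5, 6, 7, 8, 9, 10, 11, 12, 13, 14, 15, 16}
V − W = {4, 9, 10, 16}
((Zᶜ ∪ Z) ∪ (Y ∩ Z)) ∩ (V − W) = {4, 9, 10, 16}
(((Zᶜ ∪ Z) ∪ (Y ∩ Z)) ∩ (V − W))ᶜ = {1, 2, 3, 5, 6, 7, 8, 11, 12, 13, 14, 15}
|(((Zᶜ ∪ Z) ∪ (Y ∩ Z)) ∩ (V − W))ᶜ| = 12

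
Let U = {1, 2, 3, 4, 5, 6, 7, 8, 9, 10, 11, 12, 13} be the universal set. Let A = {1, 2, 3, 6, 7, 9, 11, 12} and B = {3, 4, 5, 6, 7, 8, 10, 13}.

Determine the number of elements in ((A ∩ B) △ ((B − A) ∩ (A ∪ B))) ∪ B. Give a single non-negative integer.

A ∩ B = {3, 6, 7}
B − A = {4, 5, 8, 10, 13}
A ∪ B = {1, 2, 3, 4, 5, 6, 7, 8, 9, 10, 11, 12, 13}
(B − A) ∩ (A ∪ B) = {4, 5, 8, 10, 13}
(A ∩ B) △ ((B − A) ∩ (A ∪ B)) = {3, 4, 5, 6, 7, 8, 10, 13}
((A ∩ B) △ ((B − A) ∩ (A ∪ B))) ∪ B = {3, 4, 5, 6, 7, 8, 10, 13}
|((A ∩ B) △ ((B − A) ∩ (A ∪ B))) ∪ B| = 8

8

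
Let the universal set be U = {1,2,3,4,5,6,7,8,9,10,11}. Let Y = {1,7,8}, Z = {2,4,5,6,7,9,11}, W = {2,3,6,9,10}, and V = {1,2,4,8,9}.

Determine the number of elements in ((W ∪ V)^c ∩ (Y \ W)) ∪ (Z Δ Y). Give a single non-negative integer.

W ∪ V = {1,2,3,4,6,8,9,10}
(W ∪ V)^c = {5,7,11}
Y \ W = {1,7,8}
(W ∪ V)^c ∩ (Y \ W) = {7}
Z Δ Y = {1,2,4,5,6,8,9,11}
((W ∪ V)^c ∩ (Y \ W)) ∪ (Z Δ Y) = {1,2,4,5,6,7,8,9,11}
|((W ∪ V)^c ∩ (Y \ W)) ∪ (Z Δ Y)| = 9

9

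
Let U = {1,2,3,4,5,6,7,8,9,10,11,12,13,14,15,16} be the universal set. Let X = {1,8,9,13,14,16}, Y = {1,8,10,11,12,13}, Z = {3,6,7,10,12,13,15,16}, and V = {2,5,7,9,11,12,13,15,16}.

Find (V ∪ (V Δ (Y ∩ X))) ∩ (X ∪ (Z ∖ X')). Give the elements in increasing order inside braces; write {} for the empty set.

Y ∩ X = {1,8,13}
V Δ (Y ∩ X) = {1,2,5,7,8,9,11,12,15,16}
V ∪ (V Δ (Y ∩ X)) = {1,2,5,7,8,9,11,12,13,15,16}
X' = {2,3,4,5,6,7,10,11,12,15}
Z ∖ X' = {13,16}
X ∪ (Z ∖ X') = {1,8,9,13,14,16}
(V ∪ (V Δ (Y ∩ X))) ∩ (X ∪ (Z ∖ X')) = {1,8,9,13,16}

{1,8,9,13,16}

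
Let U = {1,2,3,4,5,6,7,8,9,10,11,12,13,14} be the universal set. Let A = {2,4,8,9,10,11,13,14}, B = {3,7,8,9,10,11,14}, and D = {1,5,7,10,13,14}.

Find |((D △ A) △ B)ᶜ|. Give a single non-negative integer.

7

D △ A = {1,2,4,5,7,8,9,11}
(D △ A) △ B = {1,2,3,4,5,10,14}
((D △ A) △ B)ᶜ = {6,7,8,9,11,12,13}
|((D △ A) △ B)ᶜ| = 7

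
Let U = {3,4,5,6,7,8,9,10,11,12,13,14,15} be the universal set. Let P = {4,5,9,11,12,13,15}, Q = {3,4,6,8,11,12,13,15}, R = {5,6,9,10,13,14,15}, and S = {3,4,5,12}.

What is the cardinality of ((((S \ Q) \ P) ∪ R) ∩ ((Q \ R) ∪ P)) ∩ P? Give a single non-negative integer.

S \ Q = {5}
(S \ Q) \ P = {}
((S \ Q) \ P) ∪ R = {5,6,9,10,13,14,15}
Q \ R = {3,4,8,11,12}
(Q \ R) ∪ P = {3,4,5,8,9,11,12,13,15}
(((S \ Q) \ P) ∪ R) ∩ ((Q \ R) ∪ P) = {5,9,13,15}
((((S \ Q) \ P) ∪ R) ∩ ((Q \ R) ∪ P)) ∩ P = {5,9,13,15}
|((((S \ Q) \ P) ∪ R) ∩ ((Q \ R) ∪ P)) ∩ P| = 4

4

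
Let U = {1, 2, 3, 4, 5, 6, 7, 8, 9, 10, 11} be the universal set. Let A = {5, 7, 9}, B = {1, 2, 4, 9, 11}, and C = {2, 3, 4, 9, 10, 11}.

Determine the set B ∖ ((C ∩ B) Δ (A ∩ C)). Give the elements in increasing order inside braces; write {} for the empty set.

C ∩ B = {2, 4, 9, 11}
A ∩ C = {9}
(C ∩ B) Δ (A ∩ C) = {2, 4, 11}
B ∖ ((C ∩ B) Δ (A ∩ C)) = {1, 9}

{1, 9}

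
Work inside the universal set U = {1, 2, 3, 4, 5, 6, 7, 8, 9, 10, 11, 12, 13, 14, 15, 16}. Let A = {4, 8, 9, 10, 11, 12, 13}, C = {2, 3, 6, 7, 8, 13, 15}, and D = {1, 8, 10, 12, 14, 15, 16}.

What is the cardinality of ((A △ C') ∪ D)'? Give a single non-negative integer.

7

C' = {1, 4, 5, 9, 10, 11, 12, 14, 16}
A △ C' = {1, 5, 8, 13, 14, 16}
(A △ C') ∪ D = {1, 5, 8, 10, 12, 13, 14, 15, 16}
((A △ C') ∪ D)' = {2, 3, 4, 6, 7, 9, 11}
|((A △ C') ∪ D)'| = 7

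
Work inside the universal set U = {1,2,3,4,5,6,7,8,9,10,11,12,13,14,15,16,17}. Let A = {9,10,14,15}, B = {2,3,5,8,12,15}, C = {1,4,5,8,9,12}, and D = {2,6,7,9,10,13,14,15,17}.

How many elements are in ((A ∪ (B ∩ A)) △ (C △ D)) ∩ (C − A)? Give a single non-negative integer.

5

B ∩ A = {15}
A ∪ (B ∩ A) = {9,10,14,15}
C △ D = {1,2,4,5,6,7,8,10,12,13,14,15,17}
(A ∪ (B ∩ A)) △ (C △ D) = {1,2,4,5,6,7,8,9,12,13,17}
C − A = {1,4,5,8,12}
((A ∪ (B ∩ A)) △ (C △ D)) ∩ (C − A) = {1,4,5,8,12}
|((A ∪ (B ∩ A)) △ (C △ D)) ∩ (C − A)| = 5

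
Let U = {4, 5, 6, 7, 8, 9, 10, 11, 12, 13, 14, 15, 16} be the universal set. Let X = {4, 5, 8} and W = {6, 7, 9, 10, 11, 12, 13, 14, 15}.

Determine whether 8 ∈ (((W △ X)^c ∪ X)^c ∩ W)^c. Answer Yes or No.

8 ∉ W and 8 ∈ X, so 8 ∈ W △ X
8 ∉ (W △ X)^c since 8 ∈ (W △ X)
8 ∉ (W △ X)^c and 8 ∈ X, so 8 ∈ (W △ X)^c ∪ X
8 ∉ ((W △ X)^c ∪ X)^c since 8 ∈ ((W △ X)^c ∪ X)
8 ∉ ((W △ X)^c ∪ X)^c and 8 ∉ W, so 8 ∉ ((W △ X)^c ∪ X)^c ∩ W
8 ∈ (((W △ X)^c ∪ X)^c ∩ W)^c since 8 ∉ (((W △ X)^c ∪ X)^c ∩ W)

Yes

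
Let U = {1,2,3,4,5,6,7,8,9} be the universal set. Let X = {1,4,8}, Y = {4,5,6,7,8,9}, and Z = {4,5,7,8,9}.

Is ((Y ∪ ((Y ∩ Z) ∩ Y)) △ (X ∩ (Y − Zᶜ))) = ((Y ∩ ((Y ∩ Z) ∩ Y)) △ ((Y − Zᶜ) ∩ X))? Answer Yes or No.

Y ∩ Z = {4,5,7,8,9}
(Y ∩ Z) ∩ Y = {4,5,7,8,9}
Y ∪ ((Y ∩ Z) ∩ Y) = {4,5,6,7,8,9}
Zᶜ = {1,2,3,6}
Y − Zᶜ = {4,5,7,8,9}
X ∩ (Y − Zᶜ) = {4,8}
(Y ∪ ((Y ∩ Z) ∩ Y)) △ (X ∩ (Y − Zᶜ)) = {5,6,7,9}
Y ∩ ((Y ∩ Z) ∩ Y) = {4,5,7,8,9}
(Y − Zᶜ) ∩ X = {4,8}
(Y ∩ ((Y ∩ Z) ∩ Y)) △ ((Y − Zᶜ) ∩ X) = {5,7,9}
6 ∈ (Y ∪ ((Y ∩ Z) ∩ Y)) △ (X ∩ (Y − Zᶜ)) but 6 ∉ (Y ∩ ((Y ∩ Z) ∩ Y)) △ ((Y − Zᶜ) ∩ X), so they differ.

No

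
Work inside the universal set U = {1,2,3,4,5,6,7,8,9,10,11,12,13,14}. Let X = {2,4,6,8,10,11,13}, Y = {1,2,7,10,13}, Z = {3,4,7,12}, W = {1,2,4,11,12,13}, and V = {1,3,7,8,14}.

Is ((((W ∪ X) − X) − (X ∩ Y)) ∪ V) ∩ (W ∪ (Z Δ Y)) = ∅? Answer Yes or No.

W ∪ X = {1,2,4,6,8,10,11,12,13}
(W ∪ X) − X = {1,12}
X ∩ Y = {2,10,13}
((W ∪ X) − X) − (X ∩ Y) = {1,12}
(((W ∪ X) − X) − (X ∩ Y)) ∪ V = {1,3,7,8,12,14}
Z Δ Y = {1,2,3,4,10,12,13}
W ∪ (Z Δ Y) = {1,2,3,4,10,11,12,13}
1 lies in both, so they are not disjoint.

No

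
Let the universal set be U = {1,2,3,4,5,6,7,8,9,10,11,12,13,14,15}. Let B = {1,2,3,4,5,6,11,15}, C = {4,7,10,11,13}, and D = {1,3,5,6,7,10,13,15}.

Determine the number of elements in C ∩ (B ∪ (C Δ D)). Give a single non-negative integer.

C Δ D = {1,3,4,5,6,11,15}
B ∪ (C Δ D) = {1,2,3,4,5,6,11,15}
C ∩ (B ∪ (C Δ D)) = {4,11}
|C ∩ (B ∪ (C Δ D))| = 2

2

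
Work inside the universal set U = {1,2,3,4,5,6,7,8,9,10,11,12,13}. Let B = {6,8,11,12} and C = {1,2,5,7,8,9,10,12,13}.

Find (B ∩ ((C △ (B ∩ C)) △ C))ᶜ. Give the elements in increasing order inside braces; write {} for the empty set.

{1,2,3,4,5,6,7,9,10,11,13}

B ∩ C = {8,12}
C △ (B ∩ C) = {1,2,5,7,9,10,13}
(C △ (B ∩ C)) △ C = {8,12}
B ∩ ((C △ (B ∩ C)) △ C) = {8,12}
(B ∩ ((C △ (B ∩ C)) △ C))ᶜ = {1,2,3,4,5,6,7,9,10,11,13}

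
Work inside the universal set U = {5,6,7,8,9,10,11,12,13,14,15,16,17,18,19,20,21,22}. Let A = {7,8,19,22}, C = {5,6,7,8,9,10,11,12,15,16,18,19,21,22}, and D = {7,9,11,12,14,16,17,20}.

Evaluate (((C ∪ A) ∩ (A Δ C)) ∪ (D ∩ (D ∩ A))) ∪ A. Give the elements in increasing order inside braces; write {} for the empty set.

C ∪ A = {5,6,7,8,9,10,11,12,15,16,18,19,21,22}
A Δ C = {5,6,9,10,11,12,15,16,18,21}
(C ∪ A) ∩ (A Δ C) = {5,6,9,10,11,12,15,16,18,21}
D ∩ A = {7}
D ∩ (D ∩ A) = {7}
((C ∪ A) ∩ (A Δ C)) ∪ (D ∩ (D ∩ A)) = {5,6,7,9,10,11,12,15,16,18,21}
(((C ∪ A) ∩ (A Δ C)) ∪ (D ∩ (D ∩ A))) ∪ A = {5,6,7,8,9,10,11,12,15,16,18,19,21,22}

{5,6,7,8,9,10,11,12,15,16,18,19,21,22}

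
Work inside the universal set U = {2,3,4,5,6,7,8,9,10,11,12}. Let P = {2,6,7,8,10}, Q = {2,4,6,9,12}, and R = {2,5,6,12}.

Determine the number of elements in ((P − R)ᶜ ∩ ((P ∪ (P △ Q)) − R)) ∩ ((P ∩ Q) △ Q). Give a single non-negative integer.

2

P − R = {7,8,10}
(P − R)ᶜ = {2,3,4,5,6,9,11,12}
P △ Q = {4,7,8,9,10,12}
P ∪ (P △ Q) = {2,4,6,7,8,9,10,12}
(P ∪ (P △ Q)) − R = {4,7,8,9,10}
(P − R)ᶜ ∩ ((P ∪ (P △ Q)) − R) = {4,9}
P ∩ Q = {2,6}
(P ∩ Q) △ Q = {4,9,12}
((P − R)ᶜ ∩ ((P ∪ (P △ Q)) − R)) ∩ ((P ∩ Q) △ Q) = {4,9}
|((P − R)ᶜ ∩ ((P ∪ (P △ Q)) − R)) ∩ ((P ∩ Q) △ Q)| = 2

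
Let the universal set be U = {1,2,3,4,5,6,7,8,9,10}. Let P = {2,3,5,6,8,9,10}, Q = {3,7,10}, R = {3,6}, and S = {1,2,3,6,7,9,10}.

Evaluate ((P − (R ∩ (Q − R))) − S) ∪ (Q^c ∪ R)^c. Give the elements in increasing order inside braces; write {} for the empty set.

Q − R = {7,10}
R ∩ (Q − R) = {}
P − (R ∩ (Q − R)) = {2,3,5,6,8,9,10}
(P − (R ∩ (Q − R))) − S = {5,8}
Q^c = {1,2,4,5,6,8,9}
Q^c ∪ R = {1,2,3,4,5,6,8,9}
(Q^c ∪ R)^c = {7,10}
((P − (R ∩ (Q − R))) − S) ∪ (Q^c ∪ R)^c = {5,7,8,10}

{5,7,8,10}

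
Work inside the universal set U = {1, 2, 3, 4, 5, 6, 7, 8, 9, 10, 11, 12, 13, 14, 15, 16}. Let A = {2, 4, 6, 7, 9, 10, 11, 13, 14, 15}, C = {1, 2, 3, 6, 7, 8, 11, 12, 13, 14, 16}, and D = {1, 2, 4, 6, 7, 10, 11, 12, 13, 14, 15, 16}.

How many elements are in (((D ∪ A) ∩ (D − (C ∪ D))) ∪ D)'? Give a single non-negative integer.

4

D ∪ A = {1, 2, 4, 6, 7, 9, 10, 11, 12, 13, 14, 15, 16}
C ∪ D = {1, 2, 3, 4, 6, 7, 8, 10, 11, 12, 13, 14, 15, 16}
D − (C ∪ D) = {}
(D ∪ A) ∩ (D − (C ∪ D)) = {}
((D ∪ A) ∩ (D − (C ∪ D))) ∪ D = {1, 2, 4, 6, 7, 10, 11, 12, 13, 14, 15, 16}
(((D ∪ A) ∩ (D − (C ∪ D))) ∪ D)' = {3, 5, 8, 9}
|(((D ∪ A) ∩ (D − (C ∪ D))) ∪ D)'| = 4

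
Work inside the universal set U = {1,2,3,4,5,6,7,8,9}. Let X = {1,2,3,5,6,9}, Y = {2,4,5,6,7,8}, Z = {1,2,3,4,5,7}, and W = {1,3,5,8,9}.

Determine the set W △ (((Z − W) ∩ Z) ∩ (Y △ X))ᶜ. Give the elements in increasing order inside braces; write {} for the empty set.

{2,6}

Z − W = {2,4,7}
(Z − W) ∩ Z = {2,4,7}
Y △ X = {1,3,4,7,8,9}
((Z − W) ∩ Z) ∩ (Y △ X) = {4,7}
(((Z − W) ∩ Z) ∩ (Y △ X))ᶜ = {1,2,3,5,6,8,9}
W △ (((Z − W) ∩ Z) ∩ (Y △ X))ᶜ = {2,6}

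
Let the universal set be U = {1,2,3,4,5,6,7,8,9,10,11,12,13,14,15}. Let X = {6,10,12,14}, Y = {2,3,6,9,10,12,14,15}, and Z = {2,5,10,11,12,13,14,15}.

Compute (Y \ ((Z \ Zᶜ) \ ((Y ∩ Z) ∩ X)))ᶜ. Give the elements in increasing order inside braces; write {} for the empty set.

{1,2,4,5,7,8,11,13,15}

Zᶜ = {1,3,4,6,7,8,9}
Z \ Zᶜ = {2,5,10,11,12,13,14,15}
Y ∩ Z = {2,10,12,14,15}
(Y ∩ Z) ∩ X = {10,12,14}
(Z \ Zᶜ) \ ((Y ∩ Z) ∩ X) = {2,5,11,13,15}
Y \ ((Z \ Zᶜ) \ ((Y ∩ Z) ∩ X)) = {3,6,9,10,12,14}
(Y \ ((Z \ Zᶜ) \ ((Y ∩ Z) ∩ X)))ᶜ = {1,2,4,5,7,8,11,13,15}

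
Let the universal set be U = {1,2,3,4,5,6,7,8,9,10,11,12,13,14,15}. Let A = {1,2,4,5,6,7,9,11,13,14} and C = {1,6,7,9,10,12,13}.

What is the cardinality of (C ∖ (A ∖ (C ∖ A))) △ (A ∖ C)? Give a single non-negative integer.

C ∖ A = {10,12}
A ∖ (C ∖ A) = {1,2,4,5,6,7,9,11,13,14}
C ∖ (A ∖ (C ∖ A)) = {10,12}
A ∖ C = {2,4,5,11,14}
(C ∖ (A ∖ (C ∖ A))) △ (A ∖ C) = {2,4,5,10,11,12,14}
|(C ∖ (A ∖ (C ∖ A))) △ (A ∖ C)| = 7

7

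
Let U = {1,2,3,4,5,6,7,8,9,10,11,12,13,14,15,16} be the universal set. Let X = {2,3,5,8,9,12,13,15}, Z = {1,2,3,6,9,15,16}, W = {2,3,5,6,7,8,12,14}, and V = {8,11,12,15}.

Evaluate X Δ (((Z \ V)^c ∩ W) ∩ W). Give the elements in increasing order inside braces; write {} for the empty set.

Z \ V = {1,2,3,6,9,16}
(Z \ V)^c = {4,5,7,8,10,11,12,13,14,15}
(Z \ V)^c ∩ W = {5,7,8,12,14}
((Z \ V)^c ∩ W) ∩ W = {5,7,8,12,14}
X Δ (((Z \ V)^c ∩ W) ∩ W) = {2,3,7,9,13,14,15}

{2,3,7,9,13,14,15}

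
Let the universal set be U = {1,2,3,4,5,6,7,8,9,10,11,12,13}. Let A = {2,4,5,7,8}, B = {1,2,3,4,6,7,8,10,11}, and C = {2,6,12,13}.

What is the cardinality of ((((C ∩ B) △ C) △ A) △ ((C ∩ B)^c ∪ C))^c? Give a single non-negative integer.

7

C ∩ B = {2,6}
(C ∩ B) △ C = {12,13}
((C ∩ B) △ C) △ A = {2,4,5,7,8,12,13}
(C ∩ B)^c = {1,3,4,5,7,8,9,10,11,12,13}
(C ∩ B)^c ∪ C = {1,2,3,4,5,6,7,8,9,10,11,12,13}
(((C ∩ B) △ C) △ A) △ ((C ∩ B)^c ∪ C) = {1,3,6,9,10,11}
((((C ∩ B) △ C) △ A) △ ((C ∩ B)^c ∪ C))^c = {2,4,5,7,8,12,13}
|((((C ∩ B) △ C) △ A) △ ((C ∩ B)^c ∪ C))^c| = 7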